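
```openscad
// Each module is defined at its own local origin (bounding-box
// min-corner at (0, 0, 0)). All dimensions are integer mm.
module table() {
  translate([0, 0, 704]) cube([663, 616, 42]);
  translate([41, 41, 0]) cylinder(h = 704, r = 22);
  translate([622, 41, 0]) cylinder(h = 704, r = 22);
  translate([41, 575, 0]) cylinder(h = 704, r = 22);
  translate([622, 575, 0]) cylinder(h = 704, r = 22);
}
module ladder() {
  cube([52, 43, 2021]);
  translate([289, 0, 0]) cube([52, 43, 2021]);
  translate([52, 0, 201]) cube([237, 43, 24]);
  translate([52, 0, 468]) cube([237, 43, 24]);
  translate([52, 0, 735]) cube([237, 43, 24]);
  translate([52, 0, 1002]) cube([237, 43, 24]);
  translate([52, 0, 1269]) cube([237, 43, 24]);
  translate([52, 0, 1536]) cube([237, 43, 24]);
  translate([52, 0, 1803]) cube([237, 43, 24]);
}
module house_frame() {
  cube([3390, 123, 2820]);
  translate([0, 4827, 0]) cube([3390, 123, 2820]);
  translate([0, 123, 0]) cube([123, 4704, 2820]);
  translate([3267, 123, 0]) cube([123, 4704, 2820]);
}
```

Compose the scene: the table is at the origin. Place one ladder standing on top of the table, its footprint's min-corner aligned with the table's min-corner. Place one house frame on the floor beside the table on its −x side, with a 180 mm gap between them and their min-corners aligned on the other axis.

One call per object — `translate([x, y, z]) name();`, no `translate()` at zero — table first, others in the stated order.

table();
translate([0, 0, 746]) ladder();
translate([-3570, 0, 0]) house_frame();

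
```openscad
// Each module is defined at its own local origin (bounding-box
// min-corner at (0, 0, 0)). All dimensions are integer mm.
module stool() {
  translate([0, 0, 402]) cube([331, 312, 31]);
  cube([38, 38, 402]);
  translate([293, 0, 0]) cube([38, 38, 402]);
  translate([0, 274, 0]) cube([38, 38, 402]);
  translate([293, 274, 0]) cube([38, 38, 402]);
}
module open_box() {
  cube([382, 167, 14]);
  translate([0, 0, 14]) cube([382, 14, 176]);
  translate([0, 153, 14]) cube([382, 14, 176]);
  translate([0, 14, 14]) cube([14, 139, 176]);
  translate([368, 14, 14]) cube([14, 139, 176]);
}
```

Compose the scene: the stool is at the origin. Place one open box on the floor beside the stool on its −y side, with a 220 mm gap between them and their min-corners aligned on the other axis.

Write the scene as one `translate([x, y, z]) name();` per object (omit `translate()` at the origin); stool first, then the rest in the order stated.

stool();
translate([0, -387, 0]) open_box();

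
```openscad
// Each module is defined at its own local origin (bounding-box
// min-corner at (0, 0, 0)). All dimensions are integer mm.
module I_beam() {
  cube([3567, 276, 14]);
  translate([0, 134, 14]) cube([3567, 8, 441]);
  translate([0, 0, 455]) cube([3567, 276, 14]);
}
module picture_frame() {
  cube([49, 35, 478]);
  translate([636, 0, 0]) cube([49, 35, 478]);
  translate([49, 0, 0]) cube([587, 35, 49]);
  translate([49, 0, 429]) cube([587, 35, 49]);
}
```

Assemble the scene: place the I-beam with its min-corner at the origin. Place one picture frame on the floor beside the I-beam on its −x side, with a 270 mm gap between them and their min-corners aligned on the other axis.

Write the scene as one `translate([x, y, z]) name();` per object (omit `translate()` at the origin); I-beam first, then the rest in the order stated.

I_beam();
translate([-955, 0, 0]) picture_frame();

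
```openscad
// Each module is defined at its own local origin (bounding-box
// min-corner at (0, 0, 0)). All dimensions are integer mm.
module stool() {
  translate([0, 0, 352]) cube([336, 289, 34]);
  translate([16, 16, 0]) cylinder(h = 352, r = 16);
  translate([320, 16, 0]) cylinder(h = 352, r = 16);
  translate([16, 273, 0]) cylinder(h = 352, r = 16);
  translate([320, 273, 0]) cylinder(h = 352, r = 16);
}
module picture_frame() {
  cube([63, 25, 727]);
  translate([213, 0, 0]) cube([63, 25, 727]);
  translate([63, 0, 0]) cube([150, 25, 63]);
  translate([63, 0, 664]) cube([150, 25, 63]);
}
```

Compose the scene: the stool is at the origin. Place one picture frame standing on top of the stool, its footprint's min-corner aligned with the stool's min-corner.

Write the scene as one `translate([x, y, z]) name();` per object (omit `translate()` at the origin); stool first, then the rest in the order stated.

stool();
translate([0, 0, 386]) picture_frame();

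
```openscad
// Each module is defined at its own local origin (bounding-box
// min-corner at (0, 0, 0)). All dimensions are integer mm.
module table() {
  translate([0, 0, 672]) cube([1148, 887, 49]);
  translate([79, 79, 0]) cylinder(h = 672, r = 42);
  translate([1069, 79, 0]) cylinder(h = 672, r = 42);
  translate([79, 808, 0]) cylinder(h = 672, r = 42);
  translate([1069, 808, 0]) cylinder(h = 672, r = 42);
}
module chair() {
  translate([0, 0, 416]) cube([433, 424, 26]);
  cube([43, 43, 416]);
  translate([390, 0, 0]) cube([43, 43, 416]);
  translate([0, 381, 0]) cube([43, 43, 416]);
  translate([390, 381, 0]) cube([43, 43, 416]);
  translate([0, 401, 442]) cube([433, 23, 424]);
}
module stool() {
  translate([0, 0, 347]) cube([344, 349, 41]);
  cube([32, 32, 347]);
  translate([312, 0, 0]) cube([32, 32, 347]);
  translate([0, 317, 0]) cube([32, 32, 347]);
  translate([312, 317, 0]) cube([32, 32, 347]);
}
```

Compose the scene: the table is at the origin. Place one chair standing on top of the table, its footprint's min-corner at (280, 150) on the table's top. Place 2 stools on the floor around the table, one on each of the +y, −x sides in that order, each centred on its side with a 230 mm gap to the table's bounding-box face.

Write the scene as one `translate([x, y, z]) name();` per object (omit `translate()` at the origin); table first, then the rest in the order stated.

table();
translate([280, 150, 721]) chair();
translate([402, 1117, 0]) stool();
translate([-574, 269, 0]) stool();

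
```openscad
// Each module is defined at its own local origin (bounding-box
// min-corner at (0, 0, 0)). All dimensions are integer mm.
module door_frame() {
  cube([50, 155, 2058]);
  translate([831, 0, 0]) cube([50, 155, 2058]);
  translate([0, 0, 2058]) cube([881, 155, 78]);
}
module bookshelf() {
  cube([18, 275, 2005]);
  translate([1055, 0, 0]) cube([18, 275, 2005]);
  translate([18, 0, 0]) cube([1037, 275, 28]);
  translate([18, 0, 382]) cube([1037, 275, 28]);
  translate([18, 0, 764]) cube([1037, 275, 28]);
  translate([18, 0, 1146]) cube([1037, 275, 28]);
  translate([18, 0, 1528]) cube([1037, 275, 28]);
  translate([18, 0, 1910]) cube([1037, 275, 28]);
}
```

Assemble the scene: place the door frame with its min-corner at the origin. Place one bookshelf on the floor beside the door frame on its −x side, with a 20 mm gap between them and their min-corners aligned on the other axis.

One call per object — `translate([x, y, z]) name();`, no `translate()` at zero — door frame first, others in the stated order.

door_frame();
translate([-1093, 0, 0]) bookshelf();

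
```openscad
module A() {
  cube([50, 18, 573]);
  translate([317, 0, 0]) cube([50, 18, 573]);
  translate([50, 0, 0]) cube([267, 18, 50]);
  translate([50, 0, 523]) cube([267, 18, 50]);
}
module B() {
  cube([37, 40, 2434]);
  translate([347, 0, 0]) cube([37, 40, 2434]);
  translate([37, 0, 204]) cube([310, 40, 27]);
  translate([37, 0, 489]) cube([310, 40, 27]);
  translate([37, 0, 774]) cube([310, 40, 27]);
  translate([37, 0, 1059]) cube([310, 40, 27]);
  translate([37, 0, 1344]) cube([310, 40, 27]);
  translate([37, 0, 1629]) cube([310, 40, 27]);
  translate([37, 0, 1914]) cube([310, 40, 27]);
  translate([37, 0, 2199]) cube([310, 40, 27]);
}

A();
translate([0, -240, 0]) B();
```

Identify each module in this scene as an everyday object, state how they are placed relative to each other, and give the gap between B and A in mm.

A is a picture frame. B is a ladder. The ladder is on the floor beside the picture frame on its −y side. The gap between the ladder and the picture frame is 200 mm.

The ladder's nearest face is 200 mm from the picture frame's −y face.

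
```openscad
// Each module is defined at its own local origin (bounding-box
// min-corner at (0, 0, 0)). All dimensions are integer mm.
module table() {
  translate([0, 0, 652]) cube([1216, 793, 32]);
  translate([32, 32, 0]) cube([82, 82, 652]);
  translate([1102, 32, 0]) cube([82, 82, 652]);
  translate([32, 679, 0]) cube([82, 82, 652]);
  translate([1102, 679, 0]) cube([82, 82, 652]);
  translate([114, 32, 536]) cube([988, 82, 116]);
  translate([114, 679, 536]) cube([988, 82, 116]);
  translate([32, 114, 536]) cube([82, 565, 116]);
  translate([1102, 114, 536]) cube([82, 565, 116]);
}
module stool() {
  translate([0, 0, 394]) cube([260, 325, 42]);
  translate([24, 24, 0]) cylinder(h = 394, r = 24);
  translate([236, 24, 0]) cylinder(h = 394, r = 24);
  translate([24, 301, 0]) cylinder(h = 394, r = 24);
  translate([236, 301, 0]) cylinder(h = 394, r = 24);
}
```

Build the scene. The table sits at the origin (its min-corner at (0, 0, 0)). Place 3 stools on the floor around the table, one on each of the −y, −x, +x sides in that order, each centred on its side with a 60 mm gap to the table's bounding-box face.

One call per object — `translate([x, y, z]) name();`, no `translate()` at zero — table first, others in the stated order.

table();
translate([478, -385, 0]) stool();
translate([-320, 234, 0]) stool();
translate([1276, 234, 0]) stool();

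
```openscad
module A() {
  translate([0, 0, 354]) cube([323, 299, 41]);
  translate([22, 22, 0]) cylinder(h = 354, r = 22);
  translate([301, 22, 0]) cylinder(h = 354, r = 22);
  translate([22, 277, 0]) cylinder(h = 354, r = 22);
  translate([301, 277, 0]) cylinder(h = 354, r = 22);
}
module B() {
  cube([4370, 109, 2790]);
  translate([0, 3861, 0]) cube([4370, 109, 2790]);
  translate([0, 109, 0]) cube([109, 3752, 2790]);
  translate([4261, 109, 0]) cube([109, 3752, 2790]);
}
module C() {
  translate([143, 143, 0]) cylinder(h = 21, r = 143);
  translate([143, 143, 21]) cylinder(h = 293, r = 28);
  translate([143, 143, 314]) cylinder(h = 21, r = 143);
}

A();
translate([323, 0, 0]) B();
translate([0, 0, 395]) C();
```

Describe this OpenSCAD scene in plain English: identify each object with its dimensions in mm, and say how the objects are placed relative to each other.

A is a four-legged stool. The seat is a 323×299×41 mm slab whose top surface is at z = 395 mm; four round legs, each 44 mm in diameter, run from the floor (z = 0) to the underside of the seat, each leg's axis is inset half a diameter from the nearest pair of seat edges (so the leg's bounding box is flush with the corner).

B is the wall frame of a small rectangular building: four walls, each 2790 mm tall and 109 mm thick, enclosing a footprint 4370 mm (x) by 3970 mm (y) outside-to-outside, with no floor or roof. The front and back walls (the −y and +y sides) span the full width; the two side walls fit between them.

C is a spool: two coaxial disc flanges of radius 143 mm and thickness 21 mm, joined by a core cylinder of radius 28 mm and height 293 mm. The lower flange rests on z = 0 and the three cylinders share a vertical axis.

The house frame is against the stool's +x side, with their −y faces flush. The spool is on top of the stool.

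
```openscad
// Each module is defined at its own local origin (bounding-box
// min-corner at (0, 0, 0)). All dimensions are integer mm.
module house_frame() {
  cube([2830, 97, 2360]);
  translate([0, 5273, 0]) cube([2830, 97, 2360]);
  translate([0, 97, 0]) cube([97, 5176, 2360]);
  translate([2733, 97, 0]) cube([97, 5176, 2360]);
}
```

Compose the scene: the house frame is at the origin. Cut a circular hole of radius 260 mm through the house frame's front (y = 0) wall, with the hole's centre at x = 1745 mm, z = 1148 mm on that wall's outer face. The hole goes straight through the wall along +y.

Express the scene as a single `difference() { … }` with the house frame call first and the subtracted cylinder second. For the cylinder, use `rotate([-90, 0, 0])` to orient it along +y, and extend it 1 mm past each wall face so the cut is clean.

difference() {
  house_frame();
  translate([1745, -1, 1148]) rotate([-90, 0, 0]) cylinder(h = 99, r = 260);
}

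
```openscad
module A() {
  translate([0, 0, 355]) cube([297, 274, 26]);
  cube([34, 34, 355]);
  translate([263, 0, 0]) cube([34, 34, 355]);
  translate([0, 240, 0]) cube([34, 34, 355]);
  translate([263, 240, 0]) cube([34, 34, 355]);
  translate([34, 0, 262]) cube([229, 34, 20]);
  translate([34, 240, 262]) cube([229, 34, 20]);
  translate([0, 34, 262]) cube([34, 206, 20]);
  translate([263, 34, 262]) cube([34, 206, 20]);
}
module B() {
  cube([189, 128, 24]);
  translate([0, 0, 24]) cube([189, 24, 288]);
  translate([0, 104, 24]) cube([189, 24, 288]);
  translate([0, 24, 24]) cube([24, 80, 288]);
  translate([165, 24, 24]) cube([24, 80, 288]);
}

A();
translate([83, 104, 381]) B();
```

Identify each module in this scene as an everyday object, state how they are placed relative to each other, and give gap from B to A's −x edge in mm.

A is a stool. B is an open box. The open box is on top of the stool. The gap from the open box to the stool's −x edge is 83 mm.

The open box's min-x is at 83; the stool's min-x is 0; gap = 83 mm.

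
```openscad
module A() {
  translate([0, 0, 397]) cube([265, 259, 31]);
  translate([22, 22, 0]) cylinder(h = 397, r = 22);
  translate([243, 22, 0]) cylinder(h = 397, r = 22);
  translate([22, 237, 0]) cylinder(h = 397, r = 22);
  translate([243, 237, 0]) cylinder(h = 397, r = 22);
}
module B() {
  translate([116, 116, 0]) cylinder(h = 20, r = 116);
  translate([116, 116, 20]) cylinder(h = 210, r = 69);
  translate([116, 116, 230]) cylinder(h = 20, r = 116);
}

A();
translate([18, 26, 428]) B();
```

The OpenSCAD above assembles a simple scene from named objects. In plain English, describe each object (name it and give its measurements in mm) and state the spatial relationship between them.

A is a four-legged stool. The seat is 265×259 mm, 31 mm thick, top at z = 428 mm. It stands on four round legs, each 44 mm in diameter, from z = 0 to the seat underside, each leg's axis is inset half a diameter from the nearest pair of seat edges (so the leg's bounding box is flush with the corner).

B is a spool: two coaxial disc flanges of radius 116 mm and thickness 20 mm, joined by a core cylinder of radius 69 mm and height 210 mm. The lower flange rests on z = 0 and the three cylinders share a vertical axis.

The spool is on top of the stool.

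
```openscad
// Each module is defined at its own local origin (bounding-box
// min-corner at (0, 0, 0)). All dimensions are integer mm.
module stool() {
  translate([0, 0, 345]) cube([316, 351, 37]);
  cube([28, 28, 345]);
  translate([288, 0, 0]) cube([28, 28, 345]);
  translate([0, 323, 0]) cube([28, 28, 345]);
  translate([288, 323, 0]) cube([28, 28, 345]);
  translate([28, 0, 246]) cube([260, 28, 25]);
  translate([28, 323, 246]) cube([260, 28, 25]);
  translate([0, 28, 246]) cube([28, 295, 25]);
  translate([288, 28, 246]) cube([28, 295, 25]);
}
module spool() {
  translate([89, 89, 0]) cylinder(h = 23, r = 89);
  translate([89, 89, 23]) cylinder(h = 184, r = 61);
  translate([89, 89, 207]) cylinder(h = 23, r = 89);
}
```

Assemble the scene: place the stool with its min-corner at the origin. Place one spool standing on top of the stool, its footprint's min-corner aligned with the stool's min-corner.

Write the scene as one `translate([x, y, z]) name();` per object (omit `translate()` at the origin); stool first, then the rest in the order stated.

stool();
translate([0, 0, 382]) spool();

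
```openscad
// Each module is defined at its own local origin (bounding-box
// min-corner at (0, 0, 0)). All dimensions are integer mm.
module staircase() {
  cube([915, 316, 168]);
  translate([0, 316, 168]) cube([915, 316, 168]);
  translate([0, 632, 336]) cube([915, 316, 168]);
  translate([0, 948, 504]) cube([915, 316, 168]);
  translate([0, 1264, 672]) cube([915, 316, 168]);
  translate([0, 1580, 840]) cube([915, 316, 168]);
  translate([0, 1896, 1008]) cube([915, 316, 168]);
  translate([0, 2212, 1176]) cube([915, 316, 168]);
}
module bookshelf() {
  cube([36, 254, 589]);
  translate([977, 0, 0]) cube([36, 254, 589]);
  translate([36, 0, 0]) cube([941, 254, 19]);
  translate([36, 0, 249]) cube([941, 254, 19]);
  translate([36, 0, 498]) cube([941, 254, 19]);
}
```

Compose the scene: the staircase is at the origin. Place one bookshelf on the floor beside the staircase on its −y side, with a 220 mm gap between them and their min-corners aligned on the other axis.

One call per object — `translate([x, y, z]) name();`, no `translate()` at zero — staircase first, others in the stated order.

staircase();
translate([0, -474, 0]) bookshelf();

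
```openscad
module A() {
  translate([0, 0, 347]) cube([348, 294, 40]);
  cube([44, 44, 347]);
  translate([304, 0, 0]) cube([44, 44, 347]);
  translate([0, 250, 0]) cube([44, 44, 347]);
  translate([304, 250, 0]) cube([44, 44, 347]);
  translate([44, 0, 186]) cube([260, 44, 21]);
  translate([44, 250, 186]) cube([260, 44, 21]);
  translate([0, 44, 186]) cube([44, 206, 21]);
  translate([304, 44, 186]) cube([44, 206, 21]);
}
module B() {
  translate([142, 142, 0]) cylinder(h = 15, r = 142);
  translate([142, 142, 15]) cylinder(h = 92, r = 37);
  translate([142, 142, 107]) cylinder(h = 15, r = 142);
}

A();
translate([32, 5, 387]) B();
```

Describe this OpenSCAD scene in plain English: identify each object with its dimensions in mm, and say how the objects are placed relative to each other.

A is a four-legged stool. The seat is 348×294 mm, 40 mm thick, top at z = 387 mm. It stands on four square legs, each 44×44 mm in cross-section, from z = 0 to the seat underside, each flush with a corner of the seat. Four stretchers, 44 mm wide and 21 mm tall, connect adjacent legs with their undersides at z = 186 mm, each running between the inner faces of the legs it joins and aligned with the legs' outer faces on the other axis.

B is a spool: two coaxial disc flanges of radius 142 mm and thickness 15 mm, joined by a core cylinder of radius 37 mm and height 92 mm. The lower flange rests on z = 0 and the three cylinders share a vertical axis.

The spool is on top of the stool, centred.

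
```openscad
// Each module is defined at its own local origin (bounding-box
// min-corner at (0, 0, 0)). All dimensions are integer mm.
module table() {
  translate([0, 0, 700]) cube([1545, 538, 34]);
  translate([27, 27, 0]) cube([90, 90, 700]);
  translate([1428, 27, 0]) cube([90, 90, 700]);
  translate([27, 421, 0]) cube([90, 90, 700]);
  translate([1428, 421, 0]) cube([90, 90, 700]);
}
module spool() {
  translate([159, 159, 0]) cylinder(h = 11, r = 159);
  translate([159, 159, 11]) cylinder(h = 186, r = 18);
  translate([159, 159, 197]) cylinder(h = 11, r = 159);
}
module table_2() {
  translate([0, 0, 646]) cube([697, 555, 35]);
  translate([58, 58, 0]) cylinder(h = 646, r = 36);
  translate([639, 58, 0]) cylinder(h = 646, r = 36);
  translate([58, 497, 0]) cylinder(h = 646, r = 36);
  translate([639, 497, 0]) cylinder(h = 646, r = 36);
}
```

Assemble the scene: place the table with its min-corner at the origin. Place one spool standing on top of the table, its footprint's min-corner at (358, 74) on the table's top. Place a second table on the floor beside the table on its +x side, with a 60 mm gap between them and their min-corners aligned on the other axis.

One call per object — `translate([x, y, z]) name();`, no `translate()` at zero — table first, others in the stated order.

table();
translate([358, 74, 734]) spool();
translate([1605, 0, 0]) table_2();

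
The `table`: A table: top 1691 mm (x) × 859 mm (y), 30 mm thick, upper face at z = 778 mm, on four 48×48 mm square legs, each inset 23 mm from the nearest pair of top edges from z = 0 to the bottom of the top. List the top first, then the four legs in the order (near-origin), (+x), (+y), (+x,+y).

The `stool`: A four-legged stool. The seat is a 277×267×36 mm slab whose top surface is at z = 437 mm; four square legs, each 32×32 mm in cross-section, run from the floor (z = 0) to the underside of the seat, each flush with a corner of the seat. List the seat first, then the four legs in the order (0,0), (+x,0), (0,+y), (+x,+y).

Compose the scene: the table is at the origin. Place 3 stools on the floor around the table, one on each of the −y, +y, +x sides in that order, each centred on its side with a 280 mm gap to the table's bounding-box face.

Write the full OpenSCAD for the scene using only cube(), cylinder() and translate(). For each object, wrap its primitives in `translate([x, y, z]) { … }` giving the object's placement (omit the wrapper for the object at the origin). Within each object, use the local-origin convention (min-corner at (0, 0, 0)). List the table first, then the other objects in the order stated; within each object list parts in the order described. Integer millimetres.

translate([0, 0, 748]) cube([1691, 859, 30]);
translate([23, 23, 0]) cube([48, 48, 748]);
translate([1620, 23, 0]) cube([48, 48, 748]);
translate([23, 788, 0]) cube([48, 48, 748]);
translate([1620, 788, 0]) cube([48, 48, 748]);
translate([707, -547, 0]) {
  translate([0, 0, 401]) cube([277, 267, 36]);
  cube([32, 32, 401]);
  translate([245, 0, 0]) cube([32, 32, 401]);
  translate([0, 235, 0]) cube([32, 32, 401]);
  translate([245, 235, 0]) cube([32, 32, 401]);
}
translate([707, 1139, 0]) {
  translate([0, 0, 401]) cube([277, 267, 36]);
  cube([32, 32, 401]);
  translate([245, 0, 0]) cube([32, 32, 401]);
  translate([0, 235, 0]) cube([32, 32, 401]);
  translate([245, 235, 0]) cube([32, 32, 401]);
}
translate([1971, 296, 0]) {
  translate([0, 0, 401]) cube([277, 267, 36]);
  cube([32, 32, 401]);
  translate([245, 0, 0]) cube([32, 32, 401]);
  translate([0, 235, 0]) cube([32, 32, 401]);
  translate([245, 235, 0]) cube([32, 32, 401]);
}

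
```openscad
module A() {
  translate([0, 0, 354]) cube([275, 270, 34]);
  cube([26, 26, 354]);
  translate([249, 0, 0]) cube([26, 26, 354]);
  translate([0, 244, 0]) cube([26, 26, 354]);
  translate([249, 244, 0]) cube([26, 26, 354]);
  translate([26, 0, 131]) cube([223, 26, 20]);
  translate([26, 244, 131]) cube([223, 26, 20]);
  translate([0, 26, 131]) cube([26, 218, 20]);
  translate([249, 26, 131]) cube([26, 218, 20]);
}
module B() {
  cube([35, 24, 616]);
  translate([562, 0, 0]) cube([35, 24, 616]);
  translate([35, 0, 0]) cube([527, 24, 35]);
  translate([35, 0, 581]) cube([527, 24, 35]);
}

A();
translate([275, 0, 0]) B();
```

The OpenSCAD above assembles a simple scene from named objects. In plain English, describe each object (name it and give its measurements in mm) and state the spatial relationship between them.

A is a four-legged stool. The seat is a 275×270×34 mm slab whose top surface is at z = 388 mm; four square legs, each 26×26 mm in cross-section, run from the floor (z = 0) to the underside of the seat, each flush with a corner of the seat. Four stretchers, 26 mm wide and 20 mm tall, connect adjacent legs with their undersides at z = 131 mm, each running between the inner faces of the legs it joins and aligned with the legs' outer faces on the other axis.

B is a picture frame with a 527×546 mm rectangular opening (x by z) and a uniform 35 mm border on every side. Frame depth is 24 mm along y. It is built from two vertical stiles running the full outside height and two horizontal rails spanning the gap between the stiles.

The picture frame is against the stool's +x side, with their −y faces flush.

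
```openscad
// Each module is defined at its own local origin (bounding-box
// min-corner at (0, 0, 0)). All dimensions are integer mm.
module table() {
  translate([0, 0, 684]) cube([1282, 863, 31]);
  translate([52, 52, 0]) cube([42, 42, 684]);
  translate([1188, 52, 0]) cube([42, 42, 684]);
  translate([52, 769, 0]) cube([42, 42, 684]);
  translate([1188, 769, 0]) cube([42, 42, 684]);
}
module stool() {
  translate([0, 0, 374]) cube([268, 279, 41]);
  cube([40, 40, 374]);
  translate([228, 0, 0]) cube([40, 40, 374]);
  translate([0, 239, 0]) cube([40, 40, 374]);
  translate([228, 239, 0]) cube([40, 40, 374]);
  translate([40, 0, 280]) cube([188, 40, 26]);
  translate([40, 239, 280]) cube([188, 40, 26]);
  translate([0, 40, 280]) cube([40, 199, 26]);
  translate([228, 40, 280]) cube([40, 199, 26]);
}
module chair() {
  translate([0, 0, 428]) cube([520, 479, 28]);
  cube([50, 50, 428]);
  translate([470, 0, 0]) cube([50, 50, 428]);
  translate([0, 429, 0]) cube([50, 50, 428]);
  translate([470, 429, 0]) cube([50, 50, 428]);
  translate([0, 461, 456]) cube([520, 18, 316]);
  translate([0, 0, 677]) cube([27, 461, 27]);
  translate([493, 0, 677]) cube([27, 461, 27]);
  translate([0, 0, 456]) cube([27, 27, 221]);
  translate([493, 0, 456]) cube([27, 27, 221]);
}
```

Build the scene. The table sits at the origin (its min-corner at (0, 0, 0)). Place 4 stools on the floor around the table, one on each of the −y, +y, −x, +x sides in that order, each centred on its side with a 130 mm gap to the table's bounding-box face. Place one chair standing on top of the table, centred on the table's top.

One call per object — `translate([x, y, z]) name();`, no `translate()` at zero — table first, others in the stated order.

table();
translate([507, -409, 0]) stool();
translate([507, 993, 0]) stool();
translate([-398, 292, 0]) stool();
translate([1412, 292, 0]) stool();
translate([381, 192, 715]) chair();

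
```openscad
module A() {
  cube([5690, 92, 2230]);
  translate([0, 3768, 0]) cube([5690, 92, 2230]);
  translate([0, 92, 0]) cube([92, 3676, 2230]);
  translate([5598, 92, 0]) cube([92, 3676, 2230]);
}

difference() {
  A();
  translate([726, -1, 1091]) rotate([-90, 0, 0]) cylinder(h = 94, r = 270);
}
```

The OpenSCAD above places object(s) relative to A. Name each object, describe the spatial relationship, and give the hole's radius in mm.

The subtracted cylinder has r = 270 mm.

A is a house frame. The house frame has a circular hole through its front wall. The hole's radius is 270 mm.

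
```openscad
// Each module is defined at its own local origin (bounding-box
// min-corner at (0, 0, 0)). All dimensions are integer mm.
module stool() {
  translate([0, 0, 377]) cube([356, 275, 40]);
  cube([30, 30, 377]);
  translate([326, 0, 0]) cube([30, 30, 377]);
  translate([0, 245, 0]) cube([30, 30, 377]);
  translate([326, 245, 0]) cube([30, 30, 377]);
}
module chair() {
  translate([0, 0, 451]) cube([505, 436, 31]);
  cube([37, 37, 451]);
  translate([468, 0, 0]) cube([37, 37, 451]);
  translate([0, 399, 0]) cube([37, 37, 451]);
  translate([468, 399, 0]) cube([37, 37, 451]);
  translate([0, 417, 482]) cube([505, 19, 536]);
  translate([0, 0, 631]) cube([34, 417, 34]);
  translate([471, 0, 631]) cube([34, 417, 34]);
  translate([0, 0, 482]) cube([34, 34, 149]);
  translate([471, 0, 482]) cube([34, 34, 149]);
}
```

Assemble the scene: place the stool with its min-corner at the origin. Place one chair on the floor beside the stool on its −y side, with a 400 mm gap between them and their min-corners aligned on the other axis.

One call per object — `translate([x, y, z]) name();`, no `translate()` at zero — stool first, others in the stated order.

stool();
translate([0, -836, 0]) chair();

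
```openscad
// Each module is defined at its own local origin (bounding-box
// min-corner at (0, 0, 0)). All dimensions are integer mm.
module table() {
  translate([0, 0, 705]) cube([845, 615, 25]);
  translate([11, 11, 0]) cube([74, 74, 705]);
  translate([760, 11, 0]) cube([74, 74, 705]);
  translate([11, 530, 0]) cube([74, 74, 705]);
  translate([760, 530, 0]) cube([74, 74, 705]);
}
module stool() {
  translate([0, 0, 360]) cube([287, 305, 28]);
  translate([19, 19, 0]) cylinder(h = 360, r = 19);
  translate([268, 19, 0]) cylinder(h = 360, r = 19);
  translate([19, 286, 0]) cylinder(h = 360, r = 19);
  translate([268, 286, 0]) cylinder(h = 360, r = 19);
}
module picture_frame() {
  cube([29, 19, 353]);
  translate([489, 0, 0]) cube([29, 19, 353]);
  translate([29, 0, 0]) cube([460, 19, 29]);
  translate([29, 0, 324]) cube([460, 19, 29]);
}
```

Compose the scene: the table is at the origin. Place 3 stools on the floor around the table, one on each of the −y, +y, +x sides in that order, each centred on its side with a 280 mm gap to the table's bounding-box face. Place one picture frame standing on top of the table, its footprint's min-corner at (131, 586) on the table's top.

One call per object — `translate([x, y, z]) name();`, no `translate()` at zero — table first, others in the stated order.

table();
translate([279, -585, 0]) stool();
translate([279, 895, 0]) stool();
translate([1125, 155, 0]) stool();
translate([131, 586, 730]) picture_frame();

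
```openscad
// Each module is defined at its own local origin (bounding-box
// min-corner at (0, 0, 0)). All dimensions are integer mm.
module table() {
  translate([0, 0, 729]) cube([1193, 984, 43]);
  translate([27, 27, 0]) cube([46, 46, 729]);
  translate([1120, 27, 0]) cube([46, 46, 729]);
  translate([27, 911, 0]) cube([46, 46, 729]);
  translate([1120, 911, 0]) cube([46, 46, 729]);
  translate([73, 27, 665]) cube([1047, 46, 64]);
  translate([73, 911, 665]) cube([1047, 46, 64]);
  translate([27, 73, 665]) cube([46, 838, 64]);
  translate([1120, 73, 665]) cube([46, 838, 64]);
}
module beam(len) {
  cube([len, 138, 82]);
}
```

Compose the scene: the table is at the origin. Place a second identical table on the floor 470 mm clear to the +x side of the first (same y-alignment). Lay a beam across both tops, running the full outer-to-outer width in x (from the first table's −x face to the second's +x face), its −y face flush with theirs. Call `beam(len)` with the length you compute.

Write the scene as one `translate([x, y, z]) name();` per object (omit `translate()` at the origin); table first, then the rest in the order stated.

table();
translate([1663, 0, 0]) table();
translate([0, 0, 772]) beam(2856);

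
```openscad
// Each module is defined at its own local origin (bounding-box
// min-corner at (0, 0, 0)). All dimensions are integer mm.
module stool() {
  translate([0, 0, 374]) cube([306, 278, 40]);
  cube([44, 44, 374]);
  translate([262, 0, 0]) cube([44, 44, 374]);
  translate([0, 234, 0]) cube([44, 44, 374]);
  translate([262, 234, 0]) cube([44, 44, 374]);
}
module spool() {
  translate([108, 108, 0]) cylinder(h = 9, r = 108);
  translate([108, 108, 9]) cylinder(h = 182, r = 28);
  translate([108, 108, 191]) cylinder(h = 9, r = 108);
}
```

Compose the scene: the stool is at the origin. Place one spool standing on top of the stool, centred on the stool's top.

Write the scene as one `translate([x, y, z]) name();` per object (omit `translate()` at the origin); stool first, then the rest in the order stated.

stool();
translate([45, 31, 414]) spool();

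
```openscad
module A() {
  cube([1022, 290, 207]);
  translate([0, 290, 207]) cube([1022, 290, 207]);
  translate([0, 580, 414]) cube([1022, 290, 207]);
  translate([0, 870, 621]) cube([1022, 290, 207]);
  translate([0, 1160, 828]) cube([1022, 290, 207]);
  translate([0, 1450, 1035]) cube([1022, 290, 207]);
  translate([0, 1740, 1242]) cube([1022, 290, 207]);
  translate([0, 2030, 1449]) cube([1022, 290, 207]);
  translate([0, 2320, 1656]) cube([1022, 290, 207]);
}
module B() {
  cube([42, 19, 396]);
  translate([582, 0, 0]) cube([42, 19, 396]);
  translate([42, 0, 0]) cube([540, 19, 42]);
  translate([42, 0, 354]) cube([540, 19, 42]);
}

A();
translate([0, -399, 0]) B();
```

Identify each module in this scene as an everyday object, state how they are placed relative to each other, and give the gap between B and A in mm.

The picture frame's nearest face is 380 mm from the staircase's −y face.

A is a staircase. B is a picture frame. The picture frame is on the floor beside the staircase on its −y side. The gap between the picture frame and the staircase is 380 mm.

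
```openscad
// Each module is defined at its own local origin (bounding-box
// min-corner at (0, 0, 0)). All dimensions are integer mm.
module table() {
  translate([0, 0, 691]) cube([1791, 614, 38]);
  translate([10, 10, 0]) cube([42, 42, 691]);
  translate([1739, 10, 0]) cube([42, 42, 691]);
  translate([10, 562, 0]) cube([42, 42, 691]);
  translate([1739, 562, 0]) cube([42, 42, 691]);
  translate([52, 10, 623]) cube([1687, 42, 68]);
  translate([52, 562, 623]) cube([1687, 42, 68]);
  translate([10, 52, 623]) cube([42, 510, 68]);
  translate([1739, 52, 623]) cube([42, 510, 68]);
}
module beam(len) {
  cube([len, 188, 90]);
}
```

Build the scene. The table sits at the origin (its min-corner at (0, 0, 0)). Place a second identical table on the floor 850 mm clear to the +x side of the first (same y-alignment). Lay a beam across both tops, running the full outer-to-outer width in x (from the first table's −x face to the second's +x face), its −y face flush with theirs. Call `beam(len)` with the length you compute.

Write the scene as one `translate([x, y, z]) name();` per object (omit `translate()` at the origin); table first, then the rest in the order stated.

table();
translate([2641, 0, 0]) table();
translate([0, 0, 729]) beam(4432);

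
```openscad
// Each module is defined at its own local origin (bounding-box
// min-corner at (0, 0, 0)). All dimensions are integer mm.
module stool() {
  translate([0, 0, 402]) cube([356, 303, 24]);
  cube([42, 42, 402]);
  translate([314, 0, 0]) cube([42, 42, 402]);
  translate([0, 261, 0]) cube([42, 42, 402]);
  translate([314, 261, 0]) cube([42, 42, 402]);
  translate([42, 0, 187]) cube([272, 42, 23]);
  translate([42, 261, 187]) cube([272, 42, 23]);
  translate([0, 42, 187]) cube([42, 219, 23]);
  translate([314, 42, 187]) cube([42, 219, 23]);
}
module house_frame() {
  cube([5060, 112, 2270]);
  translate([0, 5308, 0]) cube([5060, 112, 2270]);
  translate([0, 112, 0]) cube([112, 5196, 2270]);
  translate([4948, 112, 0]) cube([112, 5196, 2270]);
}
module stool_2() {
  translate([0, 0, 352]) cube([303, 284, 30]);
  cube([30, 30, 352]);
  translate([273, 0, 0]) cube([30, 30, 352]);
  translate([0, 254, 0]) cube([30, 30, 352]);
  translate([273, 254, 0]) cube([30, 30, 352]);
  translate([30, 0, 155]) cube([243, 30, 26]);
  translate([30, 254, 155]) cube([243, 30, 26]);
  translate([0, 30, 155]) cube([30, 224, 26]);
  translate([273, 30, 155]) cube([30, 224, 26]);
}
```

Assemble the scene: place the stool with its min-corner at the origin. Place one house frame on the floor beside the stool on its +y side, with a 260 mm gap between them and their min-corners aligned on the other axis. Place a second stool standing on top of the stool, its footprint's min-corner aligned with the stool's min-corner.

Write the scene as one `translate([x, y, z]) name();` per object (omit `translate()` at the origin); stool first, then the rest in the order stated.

stool();
translate([0, 563, 0]) house_frame();
translate([0, 0, 426]) stool_2();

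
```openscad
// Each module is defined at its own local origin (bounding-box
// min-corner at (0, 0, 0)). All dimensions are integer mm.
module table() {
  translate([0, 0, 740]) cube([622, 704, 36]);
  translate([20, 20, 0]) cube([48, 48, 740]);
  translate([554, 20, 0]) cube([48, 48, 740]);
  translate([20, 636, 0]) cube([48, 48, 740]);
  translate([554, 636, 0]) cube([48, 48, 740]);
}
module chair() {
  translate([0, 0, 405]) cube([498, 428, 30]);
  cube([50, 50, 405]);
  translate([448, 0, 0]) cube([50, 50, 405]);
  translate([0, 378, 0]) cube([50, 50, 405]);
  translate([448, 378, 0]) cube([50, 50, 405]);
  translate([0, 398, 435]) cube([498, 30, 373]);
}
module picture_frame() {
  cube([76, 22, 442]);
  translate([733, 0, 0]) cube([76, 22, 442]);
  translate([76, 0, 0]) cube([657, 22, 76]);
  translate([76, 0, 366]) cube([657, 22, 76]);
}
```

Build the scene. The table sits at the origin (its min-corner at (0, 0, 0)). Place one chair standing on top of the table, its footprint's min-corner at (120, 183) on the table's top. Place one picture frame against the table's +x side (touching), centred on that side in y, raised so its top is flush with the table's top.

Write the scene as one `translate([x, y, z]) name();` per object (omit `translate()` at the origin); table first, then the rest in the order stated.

table();
translate([120, 183, 776]) chair();
translate([622, 341, 334]) picture_frame();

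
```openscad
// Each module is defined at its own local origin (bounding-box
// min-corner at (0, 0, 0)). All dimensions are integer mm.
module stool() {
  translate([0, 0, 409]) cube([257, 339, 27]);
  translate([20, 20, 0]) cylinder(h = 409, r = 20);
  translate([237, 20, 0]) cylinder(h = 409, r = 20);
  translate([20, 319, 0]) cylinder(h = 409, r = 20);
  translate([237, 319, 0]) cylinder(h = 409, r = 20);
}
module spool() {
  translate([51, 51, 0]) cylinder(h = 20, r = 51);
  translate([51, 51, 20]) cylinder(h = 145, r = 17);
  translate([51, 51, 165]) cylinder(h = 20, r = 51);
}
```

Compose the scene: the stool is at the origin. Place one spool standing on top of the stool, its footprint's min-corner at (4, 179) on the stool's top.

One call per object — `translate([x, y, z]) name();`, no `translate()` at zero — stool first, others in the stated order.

stool();
translate([4, 179, 436]) spool();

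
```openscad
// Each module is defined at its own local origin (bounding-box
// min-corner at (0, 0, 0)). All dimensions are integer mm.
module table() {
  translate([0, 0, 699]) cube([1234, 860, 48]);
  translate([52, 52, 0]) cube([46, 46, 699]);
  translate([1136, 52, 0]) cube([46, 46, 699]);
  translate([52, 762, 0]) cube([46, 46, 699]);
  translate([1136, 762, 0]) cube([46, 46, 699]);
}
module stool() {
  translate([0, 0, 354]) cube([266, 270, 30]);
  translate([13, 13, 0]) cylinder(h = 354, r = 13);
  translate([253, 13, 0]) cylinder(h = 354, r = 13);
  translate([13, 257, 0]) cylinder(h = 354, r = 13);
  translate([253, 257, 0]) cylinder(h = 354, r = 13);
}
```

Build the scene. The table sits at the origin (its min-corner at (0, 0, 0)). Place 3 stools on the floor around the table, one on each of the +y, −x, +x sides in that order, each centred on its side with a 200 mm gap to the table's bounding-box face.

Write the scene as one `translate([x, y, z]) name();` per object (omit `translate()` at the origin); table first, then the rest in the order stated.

table();
translate([484, 1060, 0]) stool();
translate([-466, 295, 0]) stool();
translate([1434, 295, 0]) stool();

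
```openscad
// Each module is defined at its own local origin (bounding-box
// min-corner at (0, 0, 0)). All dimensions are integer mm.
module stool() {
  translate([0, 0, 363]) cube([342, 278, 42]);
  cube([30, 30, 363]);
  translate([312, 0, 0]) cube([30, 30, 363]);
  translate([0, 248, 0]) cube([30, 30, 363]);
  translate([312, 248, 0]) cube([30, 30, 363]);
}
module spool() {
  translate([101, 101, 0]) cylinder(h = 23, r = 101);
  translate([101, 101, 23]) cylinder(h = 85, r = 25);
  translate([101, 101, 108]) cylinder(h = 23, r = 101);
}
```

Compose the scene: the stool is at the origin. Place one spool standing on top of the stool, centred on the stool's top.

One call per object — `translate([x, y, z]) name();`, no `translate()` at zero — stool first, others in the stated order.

stool();
translate([70, 38, 405]) spool();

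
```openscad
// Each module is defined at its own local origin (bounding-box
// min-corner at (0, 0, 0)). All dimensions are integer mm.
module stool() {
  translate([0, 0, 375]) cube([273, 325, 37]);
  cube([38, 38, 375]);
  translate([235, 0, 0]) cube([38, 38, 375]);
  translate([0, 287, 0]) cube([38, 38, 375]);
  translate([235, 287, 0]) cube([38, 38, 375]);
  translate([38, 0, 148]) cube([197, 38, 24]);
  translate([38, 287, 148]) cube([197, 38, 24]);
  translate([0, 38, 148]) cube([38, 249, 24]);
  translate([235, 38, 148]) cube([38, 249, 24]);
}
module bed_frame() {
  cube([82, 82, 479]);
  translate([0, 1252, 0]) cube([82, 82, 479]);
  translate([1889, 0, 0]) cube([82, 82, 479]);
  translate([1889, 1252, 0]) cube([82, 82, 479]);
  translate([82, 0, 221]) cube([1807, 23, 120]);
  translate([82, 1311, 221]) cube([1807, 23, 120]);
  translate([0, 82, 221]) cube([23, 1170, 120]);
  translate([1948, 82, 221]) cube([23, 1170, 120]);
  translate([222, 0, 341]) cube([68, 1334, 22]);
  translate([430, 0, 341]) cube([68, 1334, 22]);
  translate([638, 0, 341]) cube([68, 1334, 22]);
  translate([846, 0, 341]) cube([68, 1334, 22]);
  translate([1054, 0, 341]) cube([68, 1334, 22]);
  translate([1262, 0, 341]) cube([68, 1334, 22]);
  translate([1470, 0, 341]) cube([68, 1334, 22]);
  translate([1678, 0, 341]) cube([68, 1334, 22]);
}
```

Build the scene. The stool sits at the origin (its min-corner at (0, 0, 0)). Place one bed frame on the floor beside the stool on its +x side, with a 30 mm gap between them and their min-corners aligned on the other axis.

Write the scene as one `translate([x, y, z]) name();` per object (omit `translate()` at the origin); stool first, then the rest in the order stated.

stool();
translate([303, 0, 0]) bed_frame();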